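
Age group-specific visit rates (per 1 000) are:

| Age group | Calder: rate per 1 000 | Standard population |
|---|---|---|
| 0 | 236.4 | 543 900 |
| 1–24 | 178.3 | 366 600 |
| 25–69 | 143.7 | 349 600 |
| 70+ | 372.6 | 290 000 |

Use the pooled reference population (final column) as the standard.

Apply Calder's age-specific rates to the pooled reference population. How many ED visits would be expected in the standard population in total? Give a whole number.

Expected ED visits = Σ (standard pop × age-specific rate ÷ 1 000)
= 543 900×236.4/1 000 + 366 600×178.3/1 000 + 349 600×143.7/1 000 + 290 000×372.6/1 000
= 128577.96 + 65364.78 + 50237.52 + 108054.00 = 352234.26.

352234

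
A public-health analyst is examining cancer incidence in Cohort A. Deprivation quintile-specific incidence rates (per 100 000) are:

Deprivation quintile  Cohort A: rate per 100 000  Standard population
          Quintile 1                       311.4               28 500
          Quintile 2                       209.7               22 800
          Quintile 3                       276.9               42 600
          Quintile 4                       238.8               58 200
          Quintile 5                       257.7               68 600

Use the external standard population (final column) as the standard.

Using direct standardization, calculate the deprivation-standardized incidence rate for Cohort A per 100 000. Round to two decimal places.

258.40

Standard total = 220 700; weights = 0.1291, 0.1033, 0.1930, 0.2637, 0.3108.
Standardized rate: 0.1291×311.4 + 0.1033×209.7 + 0.1930×276.9 + 0.2637×238.8 + 0.3108×257.7 = 258.3977 per 100 000.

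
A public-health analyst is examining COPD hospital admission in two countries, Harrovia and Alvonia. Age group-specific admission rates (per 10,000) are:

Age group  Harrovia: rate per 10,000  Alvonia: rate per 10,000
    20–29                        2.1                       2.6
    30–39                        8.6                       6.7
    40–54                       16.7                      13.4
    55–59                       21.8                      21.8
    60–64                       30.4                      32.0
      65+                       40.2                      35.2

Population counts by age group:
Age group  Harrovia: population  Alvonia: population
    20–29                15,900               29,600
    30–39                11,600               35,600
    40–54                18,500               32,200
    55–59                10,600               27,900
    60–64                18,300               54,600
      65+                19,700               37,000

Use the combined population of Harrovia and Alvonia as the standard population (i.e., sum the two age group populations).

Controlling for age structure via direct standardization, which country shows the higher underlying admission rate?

Combined standard total = 311,500; weights = 0.1461, 0.1515, 0.1628, 0.1236, 0.2340, 0.1820.
Harrovia: 0.1461×2.1 + 0.1515×8.6 + 0.1628×16.7 + 0.1236×21.8 + 0.2340×30.4 + 0.1820×40.2 = 21.4541 per 10,000.
Alvonia: 0.1461×2.6 + 0.1515×6.7 + 0.1628×13.4 + 0.1236×21.8 + 0.2340×32.0 + 0.1820×35.2 = 20.1665 per 10,000.

Harrovia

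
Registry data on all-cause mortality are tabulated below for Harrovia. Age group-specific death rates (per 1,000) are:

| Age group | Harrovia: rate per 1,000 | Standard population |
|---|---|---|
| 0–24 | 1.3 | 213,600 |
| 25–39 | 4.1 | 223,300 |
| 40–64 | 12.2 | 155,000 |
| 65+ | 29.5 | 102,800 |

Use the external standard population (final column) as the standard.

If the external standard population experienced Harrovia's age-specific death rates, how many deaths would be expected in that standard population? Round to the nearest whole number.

Expected deaths = Σ (standard pop × age-specific rate ÷ 1,000)
= 213,600×1.3/1,000 + 223,300×4.1/1,000 + 155,000×12.2/1,000 + 102,800×29.5/1,000
= 277.68 + 915.53 + 1891.00 + 3032.60 = 6116.81.

6117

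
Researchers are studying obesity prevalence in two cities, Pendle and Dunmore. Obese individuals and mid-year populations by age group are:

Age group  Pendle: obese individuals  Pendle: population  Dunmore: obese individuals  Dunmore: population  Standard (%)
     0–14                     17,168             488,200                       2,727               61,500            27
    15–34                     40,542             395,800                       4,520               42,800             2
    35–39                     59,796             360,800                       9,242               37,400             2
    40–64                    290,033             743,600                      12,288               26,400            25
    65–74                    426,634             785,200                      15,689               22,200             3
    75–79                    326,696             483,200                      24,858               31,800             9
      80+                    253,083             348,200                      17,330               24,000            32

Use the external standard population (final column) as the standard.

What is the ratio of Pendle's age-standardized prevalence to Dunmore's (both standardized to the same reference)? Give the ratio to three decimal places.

Age-specific rates per 1,000 for Pendle: 35.166, 102.431, 165.732, 390.039, 543.344, 676.109, 726.832.
For Dunmore: 44.341, 105.607, 247.112, 465.455, 706.712, 781.698, 722.083.
Standard weights: 0.27, 0.02, 0.02, 0.25, 0.03, 0.09, 0.32.
Pendle: 0.2700×35.166 + 0.0200×102.431 + 0.0200×165.732 + 0.2500×390.039 + 0.0300×543.344 + 0.0900×676.109 + 0.3200×726.832 = 422.1043 per 1,000.
Dunmore: 0.2700×44.341 + 0.0200×105.607 + 0.0200×247.112 + 0.2500×465.455 + 0.0300×706.712 + 0.0900×781.698 + 0.3200×722.083 = 458.0111 per 1,000.
Ratio = 422.1043 ÷ 458.0111 = 0.92160.

0.922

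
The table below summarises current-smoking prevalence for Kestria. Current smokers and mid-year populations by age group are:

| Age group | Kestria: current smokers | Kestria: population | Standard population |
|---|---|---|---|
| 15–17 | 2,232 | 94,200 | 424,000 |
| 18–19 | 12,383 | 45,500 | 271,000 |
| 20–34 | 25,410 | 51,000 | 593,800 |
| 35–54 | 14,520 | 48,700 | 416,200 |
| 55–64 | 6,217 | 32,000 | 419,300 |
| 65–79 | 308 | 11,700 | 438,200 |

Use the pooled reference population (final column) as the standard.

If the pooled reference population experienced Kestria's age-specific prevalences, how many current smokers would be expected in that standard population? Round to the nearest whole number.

Age-specific rates per 1,000 for Kestria: 23.694, 272.154, 498.235, 298.152, 194.281, 26.325.
Expected current smokers = Σ (standard pop × age-specific rate ÷ 1,000)
= 424,000×23.694/1,000 + 271,000×272.154/1,000 + 593,800×498.235/1,000 + 416,200×298.152/1,000 + 419,300×194.281/1,000 + 438,200×26.325/1,000
= 10046.37 + 73753.69 + 295852.12 + 124090.84 + 81462.13 + 11535.52 = 596740.67.

596741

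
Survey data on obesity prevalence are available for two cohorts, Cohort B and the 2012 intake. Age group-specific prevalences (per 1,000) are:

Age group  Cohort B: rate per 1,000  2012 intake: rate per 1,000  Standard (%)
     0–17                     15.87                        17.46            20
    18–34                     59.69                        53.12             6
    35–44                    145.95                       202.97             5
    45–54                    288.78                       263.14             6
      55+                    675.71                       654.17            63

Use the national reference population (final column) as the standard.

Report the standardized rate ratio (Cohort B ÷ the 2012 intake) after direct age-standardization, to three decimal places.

Standard weights: 0.20, 0.06, 0.05, 0.06, 0.63.
Cohort B: 0.2000×15.87 + 0.0600×59.69 + 0.0500×145.95 + 0.0600×288.78 + 0.6300×675.71 = 457.0770 per 1,000.
The 2012 intake: 0.2000×17.46 + 0.0600×53.12 + 0.0500×202.97 + 0.0600×263.14 + 0.6300×654.17 = 444.7432 per 1,000.
Ratio = 457.0770 ÷ 444.7432 = 1.02773.

1.028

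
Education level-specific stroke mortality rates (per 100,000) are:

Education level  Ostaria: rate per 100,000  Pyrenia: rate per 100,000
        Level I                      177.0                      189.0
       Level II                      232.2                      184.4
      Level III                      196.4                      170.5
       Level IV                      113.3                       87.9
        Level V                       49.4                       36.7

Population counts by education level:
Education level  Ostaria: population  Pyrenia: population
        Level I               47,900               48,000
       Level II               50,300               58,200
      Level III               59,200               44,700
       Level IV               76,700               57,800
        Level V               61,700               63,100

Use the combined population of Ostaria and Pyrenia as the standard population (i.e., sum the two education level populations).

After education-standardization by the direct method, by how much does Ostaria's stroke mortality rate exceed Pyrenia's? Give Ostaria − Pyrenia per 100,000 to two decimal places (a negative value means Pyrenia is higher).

20.66

Combined standard total = 567,600; weights = 0.1690, 0.1912, 0.1831, 0.2370, 0.2199.
Ostaria: 0.1690×177.0 + 0.1912×232.2 + 0.1831×196.4 + 0.2370×113.3 + 0.2199×49.4 = 147.9527 per 100,000.
Pyrenia: 0.1690×189.0 + 0.1912×184.4 + 0.1831×170.5 + 0.2370×87.9 + 0.2199×36.7 = 127.2906 per 100,000.
Difference = 147.9527 − 127.2906 = 20.6620.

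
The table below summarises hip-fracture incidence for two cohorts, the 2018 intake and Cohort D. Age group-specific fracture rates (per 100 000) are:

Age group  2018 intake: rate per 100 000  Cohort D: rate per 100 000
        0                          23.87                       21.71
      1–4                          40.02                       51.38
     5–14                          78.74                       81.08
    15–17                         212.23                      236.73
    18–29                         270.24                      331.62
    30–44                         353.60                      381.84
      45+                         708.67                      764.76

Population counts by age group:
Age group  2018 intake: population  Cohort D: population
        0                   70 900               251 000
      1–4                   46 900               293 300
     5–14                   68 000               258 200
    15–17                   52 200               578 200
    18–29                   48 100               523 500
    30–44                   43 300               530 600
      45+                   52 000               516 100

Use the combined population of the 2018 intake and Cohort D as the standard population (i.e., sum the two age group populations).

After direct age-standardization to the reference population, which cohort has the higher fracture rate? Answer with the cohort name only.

Combined standard total = 3 332 300; weights = 0.0966, 0.1021, 0.0979, 0.1892, 0.1715, 0.1722, 0.1705.
The 2018 intake: 0.0966×23.87 + 0.1021×40.02 + 0.0979×78.74 + 0.1892×212.23 + 0.1715×270.24 + 0.1722×353.60 + 0.1705×708.67 = 282.3182 per 100 000.
Cohort D: 0.0966×21.71 + 0.1021×51.38 + 0.0979×81.08 + 0.1892×236.73 + 0.1715×331.62 + 0.1722×381.84 + 0.1705×764.76 = 313.0879 per 100 000.

Cohort D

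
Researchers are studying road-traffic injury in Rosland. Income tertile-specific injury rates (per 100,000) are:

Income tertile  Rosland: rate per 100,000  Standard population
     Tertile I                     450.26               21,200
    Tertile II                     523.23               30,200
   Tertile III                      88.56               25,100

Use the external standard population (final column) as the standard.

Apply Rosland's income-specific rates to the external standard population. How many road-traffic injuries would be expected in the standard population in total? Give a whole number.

276

Expected road-traffic injuries = Σ (standard pop × income-specific rate ÷ 100,000)
= 21,200×450.26/100,000 + 30,200×523.23/100,000 + 25,100×88.56/100,000
= 95.46 + 158.02 + 22.23 = 275.70.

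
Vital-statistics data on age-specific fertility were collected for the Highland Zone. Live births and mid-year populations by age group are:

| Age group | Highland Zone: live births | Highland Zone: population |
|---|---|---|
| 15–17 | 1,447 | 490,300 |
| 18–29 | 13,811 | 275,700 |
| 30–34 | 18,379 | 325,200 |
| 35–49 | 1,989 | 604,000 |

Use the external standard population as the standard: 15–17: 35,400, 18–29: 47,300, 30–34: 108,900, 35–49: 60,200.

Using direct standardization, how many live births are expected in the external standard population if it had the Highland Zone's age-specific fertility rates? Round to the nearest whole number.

Age-specific rates per 1,000 for the Highland Zone: 2.951, 50.094, 56.516, 3.293.
Expected live births = Σ (standard pop × age-specific rate ÷ 1,000)
= 35,400×2.951/1,000 + 47,300×50.094/1,000 + 108,900×56.516/1,000 + 60,200×3.293/1,000
= 104.47 + 2369.46 + 6154.59 + 198.24 = 8826.77.

8827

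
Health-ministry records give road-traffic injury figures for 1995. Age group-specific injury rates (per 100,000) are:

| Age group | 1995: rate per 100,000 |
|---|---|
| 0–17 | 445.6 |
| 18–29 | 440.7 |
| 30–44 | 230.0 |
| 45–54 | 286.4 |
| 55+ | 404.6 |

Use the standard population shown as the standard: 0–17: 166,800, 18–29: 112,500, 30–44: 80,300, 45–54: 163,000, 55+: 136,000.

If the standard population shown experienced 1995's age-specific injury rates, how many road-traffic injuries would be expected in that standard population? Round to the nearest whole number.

Expected road-traffic injuries = Σ (standard pop × age-specific rate ÷ 100,000)
= 166,800×445.6/100,000 + 112,500×440.7/100,000 + 80,300×230.0/100,000 + 163,000×286.4/100,000 + 136,000×404.6/100,000
= 743.26 + 495.79 + 184.69 + 466.83 + 550.26 = 2440.83.

2441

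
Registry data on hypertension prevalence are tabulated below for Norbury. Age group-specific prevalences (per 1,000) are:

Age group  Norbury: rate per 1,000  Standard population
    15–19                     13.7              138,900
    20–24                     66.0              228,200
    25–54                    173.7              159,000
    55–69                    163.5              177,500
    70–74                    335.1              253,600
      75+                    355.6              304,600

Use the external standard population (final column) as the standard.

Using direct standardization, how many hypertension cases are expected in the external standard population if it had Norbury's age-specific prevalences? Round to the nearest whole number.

Expected hypertension cases = Σ (standard pop × age-specific rate ÷ 1,000)
= 138,900×13.7/1,000 + 228,200×66.0/1,000 + 159,000×173.7/1,000 + 177,500×163.5/1,000 + 253,600×335.1/1,000 + 304,600×355.6/1,000
= 1902.93 + 15061.20 + 27618.30 + 29021.25 + 84981.36 + 108315.76 = 266900.80.

266901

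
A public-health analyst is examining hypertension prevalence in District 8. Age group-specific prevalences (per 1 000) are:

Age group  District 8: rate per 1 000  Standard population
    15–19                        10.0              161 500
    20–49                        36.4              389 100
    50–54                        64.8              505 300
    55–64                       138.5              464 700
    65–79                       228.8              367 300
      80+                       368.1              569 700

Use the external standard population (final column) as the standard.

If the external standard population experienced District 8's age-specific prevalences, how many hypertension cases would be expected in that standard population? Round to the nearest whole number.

406627

Expected hypertension cases = Σ (standard pop × age-specific rate ÷ 1 000)
= 161 500×10.0/1 000 + 389 100×36.4/1 000 + 505 300×64.8/1 000 + 464 700×138.5/1 000 + 367 300×228.8/1 000 + 569 700×368.1/1 000
= 1615.00 + 14163.24 + 32743.44 + 64360.95 + 84038.24 + 209706.57 = 406627.44.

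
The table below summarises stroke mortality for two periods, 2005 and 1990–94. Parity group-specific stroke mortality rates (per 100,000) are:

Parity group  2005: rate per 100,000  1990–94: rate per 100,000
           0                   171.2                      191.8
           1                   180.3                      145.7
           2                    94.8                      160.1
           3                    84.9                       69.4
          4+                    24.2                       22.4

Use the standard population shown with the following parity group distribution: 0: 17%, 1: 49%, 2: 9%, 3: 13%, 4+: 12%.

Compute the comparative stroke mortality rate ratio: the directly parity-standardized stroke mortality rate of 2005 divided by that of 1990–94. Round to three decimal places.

1.075

Standard weights: 0.17, 0.49, 0.09, 0.13, 0.12.
2005: 0.1700×171.2 + 0.4900×180.3 + 0.0900×94.8 + 0.1300×84.9 + 0.1200×24.2 = 139.9240 per 100,000.
1990–94: 0.1700×191.8 + 0.4900×145.7 + 0.0900×160.1 + 0.1300×69.4 + 0.1200×22.4 = 130.1180 per 100,000.
Ratio = 139.9240 ÷ 130.1180 = 1.07536.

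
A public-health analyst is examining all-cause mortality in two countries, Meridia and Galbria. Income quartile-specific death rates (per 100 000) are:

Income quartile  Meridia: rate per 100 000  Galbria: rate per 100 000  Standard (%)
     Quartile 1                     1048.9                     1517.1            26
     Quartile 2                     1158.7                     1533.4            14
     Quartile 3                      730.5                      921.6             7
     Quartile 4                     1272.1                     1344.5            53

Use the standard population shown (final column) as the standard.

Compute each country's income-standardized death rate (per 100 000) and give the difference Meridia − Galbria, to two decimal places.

Standard weights: 0.26, 0.14, 0.07, 0.53.
Meridia: 0.2600×1048.9 + 0.1400×1158.7 + 0.0700×730.5 + 0.5300×1272.1 = 1160.2800 per 100 000.
Galbria: 0.2600×1517.1 + 0.1400×1533.4 + 0.0700×921.6 + 0.5300×1344.5 = 1386.2190 per 100 000.
Difference = 1160.2800 − 1386.2190 = -225.9390.

-225.94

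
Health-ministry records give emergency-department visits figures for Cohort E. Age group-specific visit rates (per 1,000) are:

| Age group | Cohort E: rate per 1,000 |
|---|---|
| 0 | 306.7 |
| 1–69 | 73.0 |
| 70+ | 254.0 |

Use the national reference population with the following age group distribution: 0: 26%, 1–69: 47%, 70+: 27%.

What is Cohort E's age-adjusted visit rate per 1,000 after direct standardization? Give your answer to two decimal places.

Standard weights: 0.26, 0.47, 0.27.
Standardized rate: 0.2600×306.7 + 0.4700×73.0 + 0.2700×254.0 = 182.6320 per 1,000.

182.63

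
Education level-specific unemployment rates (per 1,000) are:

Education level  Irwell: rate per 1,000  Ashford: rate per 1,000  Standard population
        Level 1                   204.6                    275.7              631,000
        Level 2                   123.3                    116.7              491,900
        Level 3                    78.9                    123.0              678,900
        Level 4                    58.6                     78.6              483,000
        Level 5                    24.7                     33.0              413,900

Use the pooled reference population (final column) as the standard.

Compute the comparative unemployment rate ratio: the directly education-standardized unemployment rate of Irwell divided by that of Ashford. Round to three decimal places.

Standard total = 2,698,700; weights = 0.2338, 0.1823, 0.2516, 0.1790, 0.1534.
Irwell: 0.2338×204.6 + 0.1823×123.3 + 0.2516×78.9 + 0.1790×58.6 + 0.1534×24.7 = 104.4378 per 1,000.
Ashford: 0.2338×275.7 + 0.1823×116.7 + 0.2516×123.0 + 0.1790×78.6 + 0.1534×33.0 = 135.8056 per 1,000.
Ratio = 104.4378 ÷ 135.8056 = 0.76902.

0.769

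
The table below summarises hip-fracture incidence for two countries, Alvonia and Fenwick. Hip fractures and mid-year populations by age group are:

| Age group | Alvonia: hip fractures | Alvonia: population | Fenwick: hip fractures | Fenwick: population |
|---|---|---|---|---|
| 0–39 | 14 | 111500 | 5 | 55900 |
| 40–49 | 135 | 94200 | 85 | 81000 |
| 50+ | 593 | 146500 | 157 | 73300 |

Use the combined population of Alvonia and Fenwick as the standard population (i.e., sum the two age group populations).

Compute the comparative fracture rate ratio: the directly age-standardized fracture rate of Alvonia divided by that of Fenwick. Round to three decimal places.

1.735

Age-specific rates per 100000 for Alvonia: 12.56, 143.31, 404.78.
For Fenwick: 8.94, 104.94, 214.19.
Combined standard total = 562400; weights = 0.2977, 0.3115, 0.3908.
Alvonia: 0.2977×12.56 + 0.3115×143.31 + 0.3908×404.78 = 206.5797 per 100000.
Fenwick: 0.2977×8.94 + 0.3115×104.94 + 0.3908×214.19 = 119.0631 per 100000.
Ratio = 206.5797 ÷ 119.0631 = 1.73504.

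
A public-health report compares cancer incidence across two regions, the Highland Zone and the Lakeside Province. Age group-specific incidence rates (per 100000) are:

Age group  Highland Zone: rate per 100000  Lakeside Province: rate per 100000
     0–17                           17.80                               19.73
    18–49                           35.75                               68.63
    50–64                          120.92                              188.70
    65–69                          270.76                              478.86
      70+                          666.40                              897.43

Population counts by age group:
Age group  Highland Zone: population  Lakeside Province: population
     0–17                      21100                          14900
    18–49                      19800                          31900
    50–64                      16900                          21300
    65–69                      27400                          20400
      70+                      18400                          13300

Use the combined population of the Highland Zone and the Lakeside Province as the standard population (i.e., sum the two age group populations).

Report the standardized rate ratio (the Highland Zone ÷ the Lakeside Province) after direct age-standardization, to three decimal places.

Combined standard total = 205400; weights = 0.1753, 0.2517, 0.1860, 0.2327, 0.1543.
The Highland Zone: 0.1753×17.80 + 0.2517×35.75 + 0.1860×120.92 + 0.2327×270.76 + 0.1543×666.40 = 200.4646 per 100000.
The Lakeside Province: 0.1753×19.73 + 0.2517×68.63 + 0.1860×188.70 + 0.2327×478.86 + 0.1543×897.43 = 305.7684 per 100000.
Ratio = 200.4646 ÷ 305.7684 = 0.65561.

0.656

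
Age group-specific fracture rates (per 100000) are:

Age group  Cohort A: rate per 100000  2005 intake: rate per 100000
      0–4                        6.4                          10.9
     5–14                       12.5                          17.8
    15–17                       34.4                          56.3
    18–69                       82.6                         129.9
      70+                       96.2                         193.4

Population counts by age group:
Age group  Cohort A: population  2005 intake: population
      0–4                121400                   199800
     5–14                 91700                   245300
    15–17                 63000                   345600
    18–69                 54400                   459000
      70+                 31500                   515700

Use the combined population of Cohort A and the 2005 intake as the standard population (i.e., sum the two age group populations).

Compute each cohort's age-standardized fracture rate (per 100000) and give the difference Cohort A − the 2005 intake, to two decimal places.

-42.14

Combined standard total = 2127400; weights = 0.1510, 0.1584, 0.1921, 0.2413, 0.2572.
Cohort A: 0.1510×6.4 + 0.1584×12.5 + 0.1921×34.4 + 0.2413×82.6 + 0.2572×96.2 = 54.2312 per 100000.
The 2005 intake: 0.1510×10.9 + 0.1584×17.8 + 0.1921×56.3 + 0.2413×129.9 + 0.2572×193.4 = 96.3726 per 100000.
Difference = 54.2312 − 96.3726 = -42.1413.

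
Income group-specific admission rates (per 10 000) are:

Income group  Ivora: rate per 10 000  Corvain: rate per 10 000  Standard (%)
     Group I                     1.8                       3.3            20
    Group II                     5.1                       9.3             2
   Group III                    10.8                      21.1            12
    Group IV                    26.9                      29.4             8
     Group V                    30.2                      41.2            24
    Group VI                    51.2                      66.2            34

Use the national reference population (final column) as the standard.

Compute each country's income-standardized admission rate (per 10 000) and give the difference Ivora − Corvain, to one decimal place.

-9.6

Standard weights: 0.20, 0.02, 0.12, 0.08, 0.24, 0.34.
Ivora: 0.2000×1.8 + 0.0200×5.1 + 0.1200×10.8 + 0.0800×26.9 + 0.2400×30.2 + 0.3400×51.2 = 28.5660 per 10 000.
Corvain: 0.2000×3.3 + 0.0200×9.3 + 0.1200×21.1 + 0.0800×29.4 + 0.2400×41.2 + 0.3400×66.2 = 38.1260 per 10 000.
Difference = 28.5660 − 38.1260 = -9.5600.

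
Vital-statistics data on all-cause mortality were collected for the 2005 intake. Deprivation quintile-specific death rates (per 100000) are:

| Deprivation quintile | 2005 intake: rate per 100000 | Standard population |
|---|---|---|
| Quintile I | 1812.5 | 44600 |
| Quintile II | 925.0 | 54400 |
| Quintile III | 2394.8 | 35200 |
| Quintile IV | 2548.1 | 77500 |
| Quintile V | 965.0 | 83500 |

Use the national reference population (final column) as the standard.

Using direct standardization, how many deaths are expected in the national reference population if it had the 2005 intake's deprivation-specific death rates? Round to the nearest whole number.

Expected deaths = Σ (standard pop × deprivation-specific rate ÷ 100000)
= 44600×1812.5/100000 + 54400×925.0/100000 + 35200×2394.8/100000 + 77500×2548.1/100000 + 83500×965.0/100000
= 808.38 + 503.20 + 842.97 + 1974.78 + 805.77 = 4935.10.

4935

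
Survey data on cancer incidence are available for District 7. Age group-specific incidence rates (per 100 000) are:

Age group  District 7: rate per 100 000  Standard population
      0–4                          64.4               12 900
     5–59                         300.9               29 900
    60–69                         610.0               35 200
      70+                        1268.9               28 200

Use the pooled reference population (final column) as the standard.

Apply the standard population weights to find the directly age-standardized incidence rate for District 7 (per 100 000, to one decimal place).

631.7

Standard total = 106 200; weights = 0.1215, 0.2815, 0.3315, 0.2655.
Standardized rate: 0.1215×64.4 + 0.2815×300.9 + 0.3315×610.0 + 0.2655×1268.9 = 631.6634 per 100 000.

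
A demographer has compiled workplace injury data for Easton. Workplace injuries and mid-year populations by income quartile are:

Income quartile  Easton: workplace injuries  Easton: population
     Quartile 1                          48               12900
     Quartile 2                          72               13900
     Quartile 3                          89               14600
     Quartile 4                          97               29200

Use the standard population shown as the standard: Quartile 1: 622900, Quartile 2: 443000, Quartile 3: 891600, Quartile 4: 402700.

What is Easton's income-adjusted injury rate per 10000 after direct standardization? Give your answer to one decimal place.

48.2

Income-specific rates per 10000 for Easton: 37.21, 51.80, 60.96, 33.22.
Standard total = 2360200; weights = 0.2639, 0.1877, 0.3778, 0.1706.
Standardized rate: 0.2639×37.21 + 0.1877×51.80 + 0.3778×60.96 + 0.1706×33.22 = 48.2386 per 10000.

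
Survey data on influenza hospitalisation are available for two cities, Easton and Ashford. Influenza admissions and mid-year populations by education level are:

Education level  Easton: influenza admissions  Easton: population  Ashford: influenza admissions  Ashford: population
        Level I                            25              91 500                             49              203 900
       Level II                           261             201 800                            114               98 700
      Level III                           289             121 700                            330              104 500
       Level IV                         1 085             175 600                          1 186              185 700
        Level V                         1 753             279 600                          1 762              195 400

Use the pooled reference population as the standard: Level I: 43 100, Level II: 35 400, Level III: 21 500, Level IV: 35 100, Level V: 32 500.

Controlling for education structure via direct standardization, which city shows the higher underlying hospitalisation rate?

Ashford

Education-specific rates per 100 000 for Easton: 27.32, 129.34, 237.47, 617.88, 626.97.
For Ashford: 24.03, 115.50, 315.79, 638.66, 901.74.
Standard total = 167 600; weights = 0.2572, 0.2112, 0.1283, 0.2094, 0.1939.
Easton: 0.2572×27.32 + 0.2112×129.34 + 0.1283×237.47 + 0.2094×617.88 + 0.1939×626.97 = 315.7861 per 100 000.
Ashford: 0.2572×24.03 + 0.2112×115.50 + 0.1283×315.79 + 0.2094×638.66 + 0.1939×901.74 = 379.6996 per 100 000.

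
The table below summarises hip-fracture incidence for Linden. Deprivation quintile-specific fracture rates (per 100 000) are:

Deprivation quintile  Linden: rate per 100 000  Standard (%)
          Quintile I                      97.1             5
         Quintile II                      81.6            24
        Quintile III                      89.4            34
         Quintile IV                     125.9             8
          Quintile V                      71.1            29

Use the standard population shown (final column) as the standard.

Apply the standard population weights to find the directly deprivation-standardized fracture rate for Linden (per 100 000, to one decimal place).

Standard weights: 0.05, 0.24, 0.34, 0.08, 0.29.
Standardized rate: 0.0500×97.1 + 0.2400×81.6 + 0.3400×89.4 + 0.0800×125.9 + 0.2900×71.1 = 85.5260 per 100 000.

85.5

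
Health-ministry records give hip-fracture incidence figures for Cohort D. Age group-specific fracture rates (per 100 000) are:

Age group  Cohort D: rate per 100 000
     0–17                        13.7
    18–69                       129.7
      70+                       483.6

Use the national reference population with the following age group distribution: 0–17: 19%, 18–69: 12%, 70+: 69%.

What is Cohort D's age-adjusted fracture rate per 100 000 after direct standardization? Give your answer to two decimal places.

351.85

Standard weights: 0.19, 0.12, 0.69.
Standardized rate: 0.1900×13.7 + 0.1200×129.7 + 0.6900×483.6 = 351.8510 per 100 000.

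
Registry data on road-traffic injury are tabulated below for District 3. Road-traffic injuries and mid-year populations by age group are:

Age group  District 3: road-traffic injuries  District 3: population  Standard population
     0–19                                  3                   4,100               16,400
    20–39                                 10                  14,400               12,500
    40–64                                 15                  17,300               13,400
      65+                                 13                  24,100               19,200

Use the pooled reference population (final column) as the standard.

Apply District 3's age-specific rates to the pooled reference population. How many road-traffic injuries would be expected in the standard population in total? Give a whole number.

43

Age-specific rates per 100,000 for District 3: 73.17, 69.44, 86.71, 53.94.
Expected road-traffic injuries = Σ (standard pop × age-specific rate ÷ 100,000)
= 16,400×73.17/100,000 + 12,500×69.44/100,000 + 13,400×86.71/100,000 + 19,200×53.94/100,000
= 12.00 + 8.68 + 11.62 + 10.36 = 42.66.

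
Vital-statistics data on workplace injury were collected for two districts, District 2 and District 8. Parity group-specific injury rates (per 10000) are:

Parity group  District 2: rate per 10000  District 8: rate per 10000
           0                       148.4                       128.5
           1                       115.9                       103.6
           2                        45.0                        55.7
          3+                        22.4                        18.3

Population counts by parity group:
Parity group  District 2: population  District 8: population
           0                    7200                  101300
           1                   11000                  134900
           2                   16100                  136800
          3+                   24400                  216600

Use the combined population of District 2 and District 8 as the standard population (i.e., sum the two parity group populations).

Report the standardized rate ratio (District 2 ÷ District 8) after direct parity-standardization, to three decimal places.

Combined standard total = 648300; weights = 0.1674, 0.2251, 0.2358, 0.3717.
District 2: 0.1674×148.4 + 0.2251×115.9 + 0.2358×45.0 + 0.3717×22.4 = 69.8598 per 10000.
District 8: 0.1674×128.5 + 0.2251×103.6 + 0.2358×55.7 + 0.3717×18.3 = 64.7606 per 10000.
Ratio = 69.8598 ÷ 64.7606 = 1.07874.

1.079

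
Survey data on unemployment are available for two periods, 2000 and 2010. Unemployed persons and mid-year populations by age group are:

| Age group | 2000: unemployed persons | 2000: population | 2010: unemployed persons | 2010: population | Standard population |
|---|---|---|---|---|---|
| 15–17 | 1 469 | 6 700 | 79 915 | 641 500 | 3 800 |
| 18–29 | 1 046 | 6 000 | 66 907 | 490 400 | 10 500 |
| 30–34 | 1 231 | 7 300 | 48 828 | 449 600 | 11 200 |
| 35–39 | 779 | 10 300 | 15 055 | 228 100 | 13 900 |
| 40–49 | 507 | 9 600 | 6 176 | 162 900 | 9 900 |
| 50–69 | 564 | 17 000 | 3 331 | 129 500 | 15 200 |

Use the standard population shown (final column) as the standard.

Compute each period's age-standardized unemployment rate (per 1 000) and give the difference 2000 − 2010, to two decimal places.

Age-specific rates per 1 000 for 2000: 219.254, 174.333, 168.630, 75.631, 52.812, 33.176.
For 2010: 124.575, 136.434, 108.603, 66.002, 37.913, 25.722.
Standard total = 64 500; weights = 0.0589, 0.1628, 0.1736, 0.2155, 0.1535, 0.2357.
2000: 0.0589×219.254 + 0.1628×174.333 + 0.1736×168.630 + 0.2155×75.631 + 0.1535×52.812 + 0.2357×33.176 = 102.8019 per 1 000.
2010: 0.0589×124.575 + 0.1628×136.434 + 0.1736×108.603 + 0.2155×66.002 + 0.1535×37.913 + 0.2357×25.722 = 74.5121 per 1 000.
Difference = 102.8019 − 74.5121 = 28.2898.

28.29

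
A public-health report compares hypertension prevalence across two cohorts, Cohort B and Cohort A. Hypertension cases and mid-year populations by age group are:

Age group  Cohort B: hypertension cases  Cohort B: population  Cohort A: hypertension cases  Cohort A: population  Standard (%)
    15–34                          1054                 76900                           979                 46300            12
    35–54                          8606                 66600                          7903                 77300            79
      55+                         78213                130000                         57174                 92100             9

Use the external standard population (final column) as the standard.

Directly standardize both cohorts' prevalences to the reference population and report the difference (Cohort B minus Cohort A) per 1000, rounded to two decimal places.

Age-specific rates per 1000 for Cohort B: 13.706, 129.219, 601.638.
For Cohort A: 21.145, 102.238, 620.782.
Standard weights: 0.12, 0.79, 0.09.
Cohort B: 0.1200×13.706 + 0.7900×129.219 + 0.0900×601.638 = 157.8754 per 1000.
Cohort A: 0.1200×21.145 + 0.7900×102.238 + 0.0900×620.782 = 139.1758 per 1000.
Difference = 157.8754 − 139.1758 = 18.6996.

18.70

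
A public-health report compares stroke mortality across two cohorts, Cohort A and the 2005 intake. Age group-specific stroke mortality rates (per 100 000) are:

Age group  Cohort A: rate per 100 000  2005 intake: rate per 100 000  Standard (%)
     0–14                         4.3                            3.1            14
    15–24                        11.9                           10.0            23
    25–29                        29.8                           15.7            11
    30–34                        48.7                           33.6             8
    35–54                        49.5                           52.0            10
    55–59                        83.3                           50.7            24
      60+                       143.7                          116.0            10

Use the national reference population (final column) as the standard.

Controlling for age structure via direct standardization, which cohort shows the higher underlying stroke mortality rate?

Standard weights: 0.14, 0.23, 0.11, 0.08, 0.10, 0.24, 0.10.
Cohort A: 0.1400×4.3 + 0.2300×11.9 + 0.1100×29.8 + 0.0800×48.7 + 0.1000×49.5 + 0.2400×83.3 + 0.1000×143.7 = 49.8250 per 100 000.
The 2005 intake: 0.1400×3.1 + 0.2300×10.0 + 0.1100×15.7 + 0.0800×33.6 + 0.1000×52.0 + 0.2400×50.7 + 0.1000×116.0 = 36.1170 per 100 000.

Cohort A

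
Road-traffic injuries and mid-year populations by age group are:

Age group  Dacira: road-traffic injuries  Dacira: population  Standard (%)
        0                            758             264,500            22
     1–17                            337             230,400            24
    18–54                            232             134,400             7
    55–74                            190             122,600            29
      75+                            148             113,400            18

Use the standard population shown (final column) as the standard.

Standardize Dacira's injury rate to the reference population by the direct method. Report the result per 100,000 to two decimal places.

178.67

Age-specific rates per 100,000 for Dacira: 286.58, 146.27, 172.62, 154.98, 130.51.
Standard weights: 0.22, 0.24, 0.07, 0.29, 0.18.
Standardized rate: 0.2200×286.58 + 0.2400×146.27 + 0.0700×172.62 + 0.2900×154.98 + 0.1800×130.51 = 178.6697 per 100,000.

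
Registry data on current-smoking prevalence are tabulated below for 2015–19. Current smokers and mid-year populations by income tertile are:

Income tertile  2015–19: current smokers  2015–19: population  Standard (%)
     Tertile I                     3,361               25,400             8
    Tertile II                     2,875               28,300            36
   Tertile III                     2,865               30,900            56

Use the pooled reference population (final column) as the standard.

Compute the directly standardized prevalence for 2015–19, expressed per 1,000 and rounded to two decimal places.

99.08

Income-specific rates per 1,000 for 2015–19: 132.323, 101.590, 92.718.
Standard weights: 0.08, 0.36, 0.56.
Standardized rate: 0.0800×132.323 + 0.3600×101.590 + 0.5600×92.718 = 99.0806 per 1,000.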